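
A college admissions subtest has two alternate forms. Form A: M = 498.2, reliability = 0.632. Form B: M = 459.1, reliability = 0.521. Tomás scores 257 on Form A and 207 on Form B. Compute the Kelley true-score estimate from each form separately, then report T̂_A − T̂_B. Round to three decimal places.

T̂_A = 0.632(257) + 0.368(498.2) = 345.76160
T̂_B = 0.521(207) + 0.479(459.1) = 327.75590
T̂_A − T̂_B = 18.00570

18.006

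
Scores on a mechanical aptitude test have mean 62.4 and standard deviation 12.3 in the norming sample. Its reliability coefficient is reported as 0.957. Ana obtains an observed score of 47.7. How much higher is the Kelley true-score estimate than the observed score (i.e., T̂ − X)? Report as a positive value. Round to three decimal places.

T̂ = ρX + (1 − ρ)μ
  = 0.957 × 47.7 + 0.043 × 62.4
  = 45.6489 + 2.6832
  = 48.33210
  ≈ 48.3321
T̂ − X = 48.3321 − 47.7 = 0.6321 → 0.632

0.632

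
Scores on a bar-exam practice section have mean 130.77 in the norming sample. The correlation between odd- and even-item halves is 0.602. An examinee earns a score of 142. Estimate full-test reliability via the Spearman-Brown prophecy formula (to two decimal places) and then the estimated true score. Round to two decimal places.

Spearman-Brown: ρ = 2r/(1 + r) = 2(0.602)/(1 + 0.602) = 1.2040/1.602 = 0.7516 → 0.75
T̂ = 0.75(142) + 0.25(130.77) = 106.50 + 32.6925 = 139.192 → 139.19

139.19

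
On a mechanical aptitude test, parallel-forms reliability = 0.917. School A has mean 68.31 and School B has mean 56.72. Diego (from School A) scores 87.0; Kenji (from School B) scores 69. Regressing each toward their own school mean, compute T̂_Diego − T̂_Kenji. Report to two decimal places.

17.47

T̂_Diego = 0.917(87.0) + 0.083(68.31) = 85.4487
T̂_Kenji = 0.917(69) + 0.083(56.72) = 67.9808
Difference = 85.4487 − 67.9808 = 17.4680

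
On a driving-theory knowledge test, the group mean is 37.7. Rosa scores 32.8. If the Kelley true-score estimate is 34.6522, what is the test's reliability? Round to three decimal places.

T̂ = ρX + (1 − ρ)μ  ⇒  T̂ − μ = ρ(X − μ)
ρ = (T̂ − μ)/(X − μ) = (34.6522 − 37.7) / (32.8 − 37.7) = -3.0478 / -4.9 = 0.62200

0.622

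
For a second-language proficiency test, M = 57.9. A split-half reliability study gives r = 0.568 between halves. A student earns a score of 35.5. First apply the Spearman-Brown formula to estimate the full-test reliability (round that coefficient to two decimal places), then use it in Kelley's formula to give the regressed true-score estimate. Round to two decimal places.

41.77

Spearman-Brown: ρ = 2r/(1 + r) = 2(0.568)/(1 + 0.568) = 1.1360/1.568 = 0.7245 → 0.72
T̂ = ρX + (1 − ρ)μ
  = 0.72 × 35.5 + 0.28 × 57.9
  = 25.560 + 16.212
  = 41.772
  ≈ 41.77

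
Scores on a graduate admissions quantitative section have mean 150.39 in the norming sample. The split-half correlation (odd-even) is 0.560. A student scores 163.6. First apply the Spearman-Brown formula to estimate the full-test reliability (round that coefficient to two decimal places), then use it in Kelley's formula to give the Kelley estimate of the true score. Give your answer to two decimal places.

159.90

Spearman-Brown: ρ = 2r/(1 + r) = 2(0.560)/(1 + 0.560) = 1.1200/1.560 = 0.7179 → 0.72
T̂ = 0.72(163.6) + 0.28(150.39) = 117.792 + 42.1092 = 159.901 → 159.90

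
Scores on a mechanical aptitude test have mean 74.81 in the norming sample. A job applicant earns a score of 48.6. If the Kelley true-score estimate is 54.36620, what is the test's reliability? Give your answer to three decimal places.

0.780

T̂ = ρX + (1 − ρ)μ  ⇒  T̂ − μ = ρ(X − μ)
ρ = (T̂ − μ)/(X − μ) = (54.36620 − 74.81) / (48.6 − 74.81) = -20.44380 / -26.21 = 0.78000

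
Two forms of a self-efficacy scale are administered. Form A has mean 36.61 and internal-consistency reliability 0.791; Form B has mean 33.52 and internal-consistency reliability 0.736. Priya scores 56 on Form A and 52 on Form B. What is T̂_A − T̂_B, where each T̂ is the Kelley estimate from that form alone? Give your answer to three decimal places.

T̂_A = 0.791(56) + 0.209(36.61) = 51.94749
T̂_B = 0.736(52) + 0.264(33.52) = 47.12128
T̂_A − T̂_B = 4.82621

4.826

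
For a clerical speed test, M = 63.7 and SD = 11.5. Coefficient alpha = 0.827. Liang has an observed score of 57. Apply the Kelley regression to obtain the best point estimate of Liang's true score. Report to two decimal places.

T̂ = ρX + (1 − ρ)μ
  = 0.827 × 57 + 0.173 × 63.7
  = 47.139 + 11.0201
  = 58.159
  ≈ 58.16

58.16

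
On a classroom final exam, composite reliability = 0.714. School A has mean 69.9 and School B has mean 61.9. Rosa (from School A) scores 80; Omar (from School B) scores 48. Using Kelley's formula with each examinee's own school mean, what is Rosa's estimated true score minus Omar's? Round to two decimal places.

T̂_Rosa = 0.714(80) + 0.286(69.9) = 77.1114
T̂_Omar = 0.714(48) + 0.286(61.9) = 51.9754
Difference = 77.1114 − 51.9754 = 25.1360

25.14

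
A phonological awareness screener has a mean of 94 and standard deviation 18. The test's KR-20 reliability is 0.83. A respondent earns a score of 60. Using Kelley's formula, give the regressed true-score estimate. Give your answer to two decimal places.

65.78

T̂ = ρX + (1 − ρ)μ
  = 0.83 × 60 + 0.17 × 94
  = 49.80 + 15.98
  = 65.780
  ≈ 65.78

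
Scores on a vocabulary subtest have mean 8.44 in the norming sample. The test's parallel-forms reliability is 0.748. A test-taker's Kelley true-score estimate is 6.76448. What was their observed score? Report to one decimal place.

T̂ = ρX + (1 − ρ)μ  ⇒  X = (T̂ − (1 − ρ)μ) / ρ
X = (6.76448 − 0.252 × 8.44) / 0.748 = (6.76448 − 2.12688) / 0.748 = 4.63760 / 0.748 = 6.200

6.2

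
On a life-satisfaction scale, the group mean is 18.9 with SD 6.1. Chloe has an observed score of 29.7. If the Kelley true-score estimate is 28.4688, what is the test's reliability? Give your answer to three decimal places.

0.886

T̂ = ρX + (1 − ρ)μ  ⇒  T̂ − μ = ρ(X − μ)
ρ = (T̂ − μ)/(X − μ) = (28.4688 − 18.9) / (29.7 − 18.9) = 9.5688 / 10.8 = 0.88600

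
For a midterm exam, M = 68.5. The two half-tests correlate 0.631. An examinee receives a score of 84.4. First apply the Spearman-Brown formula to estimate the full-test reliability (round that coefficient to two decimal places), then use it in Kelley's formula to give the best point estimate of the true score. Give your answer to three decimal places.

Spearman-Brown: ρ = 2r/(1 + r) = 2(0.631)/(1 + 0.631) = 1.2620/1.631 = 0.7738 → 0.77
T̂ = ρX + (1 − ρ)μ
  = 0.77 × 84.4 + 0.23 × 68.5
  = 64.988 + 15.755
  = 80.7430
  ≈ 80.743

80.743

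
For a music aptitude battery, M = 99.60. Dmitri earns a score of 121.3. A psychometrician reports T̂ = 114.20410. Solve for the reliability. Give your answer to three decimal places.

T̂ = ρX + (1 − ρ)μ  ⇒  T̂ − μ = ρ(X − μ)
ρ = (T̂ − μ)/(X − μ) = (114.20410 − 99.60) / (121.3 − 99.60) = 14.60410 / 21.70 = 0.67300

0.673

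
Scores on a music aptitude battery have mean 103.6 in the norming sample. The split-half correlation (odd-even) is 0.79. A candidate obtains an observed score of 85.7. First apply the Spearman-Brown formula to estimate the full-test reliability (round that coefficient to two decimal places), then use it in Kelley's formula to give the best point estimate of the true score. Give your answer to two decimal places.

Spearman-Brown: ρ = 2r/(1 + r) = 2(0.79)/(1 + 0.79) = 1.580/1.79 = 0.8827 → 0.88
Kelley's formula gives T̂ = 0.88·85.7 + 0.12·103.6 = 75.416 + 12.432 = 87.848.

87.85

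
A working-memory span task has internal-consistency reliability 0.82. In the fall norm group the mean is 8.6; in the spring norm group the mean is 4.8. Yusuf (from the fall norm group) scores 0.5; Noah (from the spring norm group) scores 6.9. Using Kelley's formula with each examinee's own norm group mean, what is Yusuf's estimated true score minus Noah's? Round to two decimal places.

T̂_Yusuf = 0.82(0.5) + 0.18(8.6) = 1.9580
T̂_Noah = 0.82(6.9) + 0.18(4.8) = 6.5220
Difference = 1.9580 − 6.5220 = -4.5640

-4.56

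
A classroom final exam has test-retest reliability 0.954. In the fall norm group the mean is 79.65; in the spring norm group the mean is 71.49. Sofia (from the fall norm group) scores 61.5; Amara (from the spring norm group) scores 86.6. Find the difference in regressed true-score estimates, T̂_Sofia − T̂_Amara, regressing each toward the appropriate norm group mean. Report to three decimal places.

-23.570

T̂_Sofia = 0.954(61.5) + 0.046(79.65) = 62.33490
T̂_Amara = 0.954(86.6) + 0.046(71.49) = 85.90494
Difference = 62.33490 − 85.90494 = -23.57004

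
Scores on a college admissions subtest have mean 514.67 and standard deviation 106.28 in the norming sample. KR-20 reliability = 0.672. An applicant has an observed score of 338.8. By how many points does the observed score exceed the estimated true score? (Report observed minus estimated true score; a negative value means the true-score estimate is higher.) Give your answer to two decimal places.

-57.69

T̂ = 0.672(338.8) + 0.328(514.67) = 227.6736 + 168.81176 = 396.4854 → 396.485
X − T̂ = 338.8 − 396.485 = -57.685 → -57.69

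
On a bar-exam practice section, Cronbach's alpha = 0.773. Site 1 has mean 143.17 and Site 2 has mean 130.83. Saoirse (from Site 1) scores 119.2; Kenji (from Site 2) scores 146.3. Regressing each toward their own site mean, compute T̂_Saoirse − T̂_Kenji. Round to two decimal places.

-18.15

T̂_Saoirse = 0.773(119.2) + 0.227(143.17) = 124.6412
T̂_Kenji = 0.773(146.3) + 0.227(130.83) = 142.7883
Difference = 124.6412 − 142.7883 = -18.1471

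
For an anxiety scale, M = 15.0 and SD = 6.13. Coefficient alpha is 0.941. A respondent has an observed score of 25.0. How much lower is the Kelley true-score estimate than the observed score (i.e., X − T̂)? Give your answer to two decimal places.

T̂ = 0.941(25.0) + 0.059(15.0) = 23.5250 + 0.8850 = 24.4100 → 24.410
X − T̂ = 25.0 − 24.410 = 0.590 → 0.59

0.59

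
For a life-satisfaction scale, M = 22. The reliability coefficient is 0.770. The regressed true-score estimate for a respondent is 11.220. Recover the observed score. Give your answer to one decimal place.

T̂ = ρX + (1 − ρ)μ  ⇒  X = (T̂ − (1 − ρ)μ) / ρ
X = (11.220 − 0.230 × 22) / 0.770 = (11.220 − 5.060) / 0.770 = 6.160 / 0.770 = 8.000

8.0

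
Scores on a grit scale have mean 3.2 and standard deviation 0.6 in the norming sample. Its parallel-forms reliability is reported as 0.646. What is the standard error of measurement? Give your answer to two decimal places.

0.36

SEM = SD · √(1 − ρ) = 0.6 × √0.354 = 0.6 × 0.5950 = 0.357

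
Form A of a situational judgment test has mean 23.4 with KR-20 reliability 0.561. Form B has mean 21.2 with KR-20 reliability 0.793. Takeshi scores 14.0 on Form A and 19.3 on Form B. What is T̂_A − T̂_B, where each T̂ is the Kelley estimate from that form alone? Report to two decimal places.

T̂_A = 0.561(14.0) + 0.439(23.4) = 18.1266
T̂_B = 0.793(19.3) + 0.207(21.2) = 19.6933
T̂_A − T̂_B = -1.5667

-1.57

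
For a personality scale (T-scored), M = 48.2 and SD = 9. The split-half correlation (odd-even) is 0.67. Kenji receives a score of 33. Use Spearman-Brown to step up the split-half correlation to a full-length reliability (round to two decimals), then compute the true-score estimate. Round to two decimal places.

Spearman-Brown: ρ = 2r/(1 + r) = 2(0.67)/(1 + 0.67) = 1.340/1.67 = 0.8024 → 0.80
Weight the observed score by reliability and the mean by (1 − reliability): T̂ = 0.80·33 + 0.20·48.2 = 26.40 + 9.640 = 36.040.

36.04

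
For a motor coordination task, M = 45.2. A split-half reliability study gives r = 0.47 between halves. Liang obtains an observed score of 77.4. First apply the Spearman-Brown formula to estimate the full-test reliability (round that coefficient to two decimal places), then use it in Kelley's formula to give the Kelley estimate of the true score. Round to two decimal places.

Spearman-Brown: ρ = 2r/(1 + r) = 2(0.47)/(1 + 0.47) = 0.940/1.47 = 0.6395 → 0.64
T̂ = 0.64(77.4) + 0.36(45.2) = 49.536 + 16.272 = 65.808 → 65.81

65.81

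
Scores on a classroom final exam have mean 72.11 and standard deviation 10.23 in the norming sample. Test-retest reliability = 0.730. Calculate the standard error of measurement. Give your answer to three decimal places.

SEM = SD · √(1 − ρ) = 10.23 × √0.270 = 10.23 × 0.5196 = 5.3157

5.316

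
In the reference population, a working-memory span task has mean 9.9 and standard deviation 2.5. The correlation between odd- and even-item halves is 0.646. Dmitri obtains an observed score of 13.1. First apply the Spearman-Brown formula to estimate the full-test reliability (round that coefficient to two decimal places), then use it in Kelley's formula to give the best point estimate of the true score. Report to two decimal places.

Spearman-Brown: ρ = 2r/(1 + r) = 2(0.646)/(1 + 0.646) = 1.2920/1.646 = 0.7849 → 0.78
T̂ = ρX + (1 − ρ)μ
  = 0.78 × 13.1 + 0.22 × 9.9
  = 10.218 + 2.178
  = 12.396
  ≈ 12.40

12.40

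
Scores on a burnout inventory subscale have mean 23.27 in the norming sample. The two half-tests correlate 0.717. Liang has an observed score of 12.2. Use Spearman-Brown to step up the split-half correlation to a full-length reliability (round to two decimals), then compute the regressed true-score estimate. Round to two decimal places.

Spearman-Brown: ρ = 2r/(1 + r) = 2(0.717)/(1 + 0.717) = 1.4340/1.717 = 0.8352 → 0.84
T̂ = ρX + (1 − ρ)μ
  = 0.84 × 12.2 + 0.16 × 23.27
  = 10.248 + 3.7232
  = 13.971
  ≈ 13.97

13.97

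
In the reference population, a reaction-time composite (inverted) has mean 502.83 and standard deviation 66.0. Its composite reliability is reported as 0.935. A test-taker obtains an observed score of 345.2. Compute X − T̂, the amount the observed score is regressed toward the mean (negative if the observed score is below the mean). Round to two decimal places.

-10.25

T̂ = 0.935(345.2) + 0.065(502.83) = 322.7620 + 32.68395 = 355.4459 → 355.446
X − T̂ = 345.2 − 355.446 = -10.246 → -10.25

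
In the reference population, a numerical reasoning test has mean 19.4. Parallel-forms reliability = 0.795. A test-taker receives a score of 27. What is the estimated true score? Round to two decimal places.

25.44

Weight the observed score by reliability and the mean by (1 − reliability): T̂ = 0.795·27 + 0.205·19.4 = 21.465 + 3.9770 = 25.442.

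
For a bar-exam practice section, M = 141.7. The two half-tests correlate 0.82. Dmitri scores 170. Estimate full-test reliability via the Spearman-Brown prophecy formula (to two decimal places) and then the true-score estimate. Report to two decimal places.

Spearman-Brown: ρ = 2r/(1 + r) = 2(0.82)/(1 + 0.82) = 1.640/1.82 = 0.9011 → 0.90
T̂ = 0.90(170) + 0.10(141.7) = 153.00 + 14.170 = 167.170 → 167.17

167.17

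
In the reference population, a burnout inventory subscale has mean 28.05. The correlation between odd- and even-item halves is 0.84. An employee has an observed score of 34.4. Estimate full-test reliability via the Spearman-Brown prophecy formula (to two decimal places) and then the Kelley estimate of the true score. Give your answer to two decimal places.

Spearman-Brown: ρ = 2r/(1 + r) = 2(0.84)/(1 + 0.84) = 1.680/1.84 = 0.9130 → 0.91
T̂ = 0.91(34.4) + 0.09(28.05) = 31.304 + 2.5245 = 33.828 → 33.83

33.83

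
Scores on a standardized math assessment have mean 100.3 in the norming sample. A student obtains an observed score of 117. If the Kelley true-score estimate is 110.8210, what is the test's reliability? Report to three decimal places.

T̂ = ρX + (1 − ρ)μ  ⇒  T̂ − μ = ρ(X − μ)
ρ = (T̂ − μ)/(X − μ) = (110.8210 − 100.3) / (117 − 100.3) = 10.5210 / 16.7 = 0.63000

0.630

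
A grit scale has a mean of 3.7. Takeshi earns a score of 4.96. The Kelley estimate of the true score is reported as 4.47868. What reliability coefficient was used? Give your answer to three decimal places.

0.618

T̂ = ρX + (1 − ρ)μ  ⇒  T̂ − μ = ρ(X − μ)
ρ = (T̂ − μ)/(X − μ) = (4.47868 − 3.7) / (4.96 − 3.7) = 0.77868 / 1.26 = 0.61800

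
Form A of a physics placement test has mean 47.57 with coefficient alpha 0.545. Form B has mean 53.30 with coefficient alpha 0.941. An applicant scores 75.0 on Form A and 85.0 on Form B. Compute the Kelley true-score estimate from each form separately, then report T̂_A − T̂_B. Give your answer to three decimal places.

-20.610

T̂_A = 0.545(75.0) + 0.455(47.57) = 62.51935
T̂_B = 0.941(85.0) + 0.059(53.30) = 83.12970
T̂_A − T̂_B = -20.61035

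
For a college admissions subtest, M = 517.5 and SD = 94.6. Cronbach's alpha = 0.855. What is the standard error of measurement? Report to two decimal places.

SEM = SD · √(1 − ρ) = 94.6 × √0.145 = 94.6 × 0.3808 = 36.023

36.02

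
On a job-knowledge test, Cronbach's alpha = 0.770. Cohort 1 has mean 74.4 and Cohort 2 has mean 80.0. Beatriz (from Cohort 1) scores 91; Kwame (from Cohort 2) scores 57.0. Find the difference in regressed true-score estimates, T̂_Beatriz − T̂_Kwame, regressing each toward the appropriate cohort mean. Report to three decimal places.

T̂_Beatriz = 0.770(91) + 0.230(74.4) = 87.18200
T̂_Kwame = 0.770(57.0) + 0.230(80.0) = 62.29000
Difference = 87.18200 − 62.29000 = 24.89200

24.892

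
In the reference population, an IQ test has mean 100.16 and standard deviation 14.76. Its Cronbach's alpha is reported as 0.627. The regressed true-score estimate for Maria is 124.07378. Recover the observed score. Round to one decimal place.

138.3

T̂ = ρX + (1 − ρ)μ  ⇒  X = (T̂ − (1 − ρ)μ) / ρ
X = (124.07378 − 0.373 × 100.16) / 0.627 = (124.07378 − 37.35968) / 0.627 = 86.71410 / 0.627 = 138.300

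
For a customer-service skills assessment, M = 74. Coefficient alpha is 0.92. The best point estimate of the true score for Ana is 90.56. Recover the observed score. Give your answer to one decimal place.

T̂ = ρX + (1 − ρ)μ  ⇒  X = (T̂ − (1 − ρ)μ) / ρ
X = (90.56 − 0.08 × 74) / 0.92 = (90.56 − 5.92) / 0.92 = 84.64 / 0.92 = 92.000

92.0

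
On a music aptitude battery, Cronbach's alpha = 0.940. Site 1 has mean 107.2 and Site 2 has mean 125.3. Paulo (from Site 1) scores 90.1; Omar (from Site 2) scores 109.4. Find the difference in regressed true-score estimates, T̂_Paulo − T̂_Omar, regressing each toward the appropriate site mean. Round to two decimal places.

T̂_Paulo = 0.940(90.1) + 0.060(107.2) = 91.1260
T̂_Omar = 0.940(109.4) + 0.060(125.3) = 110.3540
Difference = 91.1260 − 110.3540 = -19.2280

-19.23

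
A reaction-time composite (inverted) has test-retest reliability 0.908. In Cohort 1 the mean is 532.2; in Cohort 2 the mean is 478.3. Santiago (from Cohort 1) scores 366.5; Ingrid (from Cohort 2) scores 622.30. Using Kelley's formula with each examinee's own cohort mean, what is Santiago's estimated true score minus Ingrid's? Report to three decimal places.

-227.308

T̂_Santiago = 0.908(366.5) + 0.092(532.2) = 381.74440
T̂_Ingrid = 0.908(622.30) + 0.092(478.3) = 609.05200
Difference = 381.74440 − 609.05200 = -227.30760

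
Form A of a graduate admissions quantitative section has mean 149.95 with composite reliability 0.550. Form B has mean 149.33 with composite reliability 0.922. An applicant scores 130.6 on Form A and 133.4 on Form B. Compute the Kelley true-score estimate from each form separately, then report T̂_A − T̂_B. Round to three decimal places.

T̂_A = 0.550(130.6) + 0.450(149.95) = 139.30750
T̂_B = 0.922(133.4) + 0.078(149.33) = 134.64254
T̂_A − T̂_B = 4.66496

4.665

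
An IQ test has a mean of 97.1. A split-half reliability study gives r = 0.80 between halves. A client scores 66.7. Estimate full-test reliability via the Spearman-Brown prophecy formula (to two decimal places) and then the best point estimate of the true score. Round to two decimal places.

70.04

Spearman-Brown: ρ = 2r/(1 + r) = 2(0.80)/(1 + 0.80) = 1.600/1.80 = 0.8889 → 0.89
T̂ = ρX + (1 − ρ)μ
  = 0.89 × 66.7 + 0.11 × 97.1
  = 59.363 + 10.681
  = 70.044
  ≈ 70.04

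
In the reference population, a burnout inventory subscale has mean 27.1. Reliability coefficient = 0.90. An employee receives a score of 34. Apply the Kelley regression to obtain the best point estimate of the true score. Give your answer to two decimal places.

33.31

T̂ = ρX + (1 − ρ)μ
  = 0.90 × 34 + 0.10 × 27.1
  = 30.60 + 2.710
  = 33.310
  ≈ 33.31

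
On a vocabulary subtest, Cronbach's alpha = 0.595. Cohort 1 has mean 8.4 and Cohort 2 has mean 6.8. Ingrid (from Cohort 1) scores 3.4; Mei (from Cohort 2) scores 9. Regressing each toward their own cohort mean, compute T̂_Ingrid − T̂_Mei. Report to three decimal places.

T̂_Ingrid = 0.595(3.4) + 0.405(8.4) = 5.42500
T̂_Mei = 0.595(9) + 0.405(6.8) = 8.10900
Difference = 5.42500 − 8.10900 = -2.68400

-2.684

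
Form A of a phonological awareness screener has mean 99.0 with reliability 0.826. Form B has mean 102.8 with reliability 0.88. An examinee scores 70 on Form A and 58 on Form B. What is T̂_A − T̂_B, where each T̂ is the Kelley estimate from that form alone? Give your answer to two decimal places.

T̂_A = 0.826(70) + 0.174(99.0) = 75.0460
T̂_B = 0.88(58) + 0.12(102.8) = 63.3760
T̂_A − T̂_B = 11.6700

11.67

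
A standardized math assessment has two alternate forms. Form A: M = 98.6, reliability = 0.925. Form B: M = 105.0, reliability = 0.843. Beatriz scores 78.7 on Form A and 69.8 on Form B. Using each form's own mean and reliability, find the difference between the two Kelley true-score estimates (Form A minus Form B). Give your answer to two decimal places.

4.87

T̂_A = 0.925(78.7) + 0.075(98.6) = 80.1925
T̂_B = 0.843(69.8) + 0.157(105.0) = 75.3264
T̂_A − T̂_B = 4.8661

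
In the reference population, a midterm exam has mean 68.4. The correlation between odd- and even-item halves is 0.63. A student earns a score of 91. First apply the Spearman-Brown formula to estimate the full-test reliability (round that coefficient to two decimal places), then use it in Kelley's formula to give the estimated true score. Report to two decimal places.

85.80

Spearman-Brown: ρ = 2r/(1 + r) = 2(0.63)/(1 + 0.63) = 1.260/1.63 = 0.7730 → 0.77
T̂ = 0.77(91) + 0.23(68.4) = 70.07 + 15.732 = 85.802 → 85.80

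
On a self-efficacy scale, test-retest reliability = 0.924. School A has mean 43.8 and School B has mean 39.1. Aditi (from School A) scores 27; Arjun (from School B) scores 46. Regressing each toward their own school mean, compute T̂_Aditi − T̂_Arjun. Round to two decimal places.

T̂_Aditi = 0.924(27) + 0.076(43.8) = 28.2768
T̂_Arjun = 0.924(46) + 0.076(39.1) = 45.4756
Difference = 28.2768 − 45.4756 = -17.1988

-17.20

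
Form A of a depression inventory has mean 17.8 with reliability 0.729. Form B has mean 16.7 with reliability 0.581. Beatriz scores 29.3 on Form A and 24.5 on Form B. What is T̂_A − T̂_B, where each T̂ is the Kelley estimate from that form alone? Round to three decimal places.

T̂_A = 0.729(29.3) + 0.271(17.8) = 26.18350
T̂_B = 0.581(24.5) + 0.419(16.7) = 21.23180
T̂_A − T̂_B = 4.95170

4.952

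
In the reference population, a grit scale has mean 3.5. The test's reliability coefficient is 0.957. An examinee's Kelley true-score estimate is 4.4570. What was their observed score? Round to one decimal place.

4.5

T̂ = ρX + (1 − ρ)μ  ⇒  X = (T̂ − (1 − ρ)μ) / ρ
X = (4.4570 − 0.043 × 3.5) / 0.957 = (4.4570 − 0.1505) / 0.957 = 4.3065 / 0.957 = 4.500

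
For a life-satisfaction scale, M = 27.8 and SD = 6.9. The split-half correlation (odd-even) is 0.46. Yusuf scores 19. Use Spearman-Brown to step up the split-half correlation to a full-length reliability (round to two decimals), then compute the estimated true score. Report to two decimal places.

Spearman-Brown: ρ = 2r/(1 + r) = 2(0.46)/(1 + 0.46) = 0.920/1.46 = 0.6301 → 0.63
T̂ = ρX + (1 − ρ)μ
  = 0.63 × 19 + 0.37 × 27.8
  = 11.97 + 10.286
  = 22.256
  ≈ 22.26

22.26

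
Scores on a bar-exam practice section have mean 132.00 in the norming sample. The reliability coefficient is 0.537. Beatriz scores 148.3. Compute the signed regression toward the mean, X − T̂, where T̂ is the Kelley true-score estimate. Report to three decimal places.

7.547

Kelley's formula gives T̂ = 0.537·148.3 + 0.463·132.00 = 79.6371 + 61.11600 = 140.75310.
X − T̂ = 148.3 − 140.7531 = 7.5469 → 7.547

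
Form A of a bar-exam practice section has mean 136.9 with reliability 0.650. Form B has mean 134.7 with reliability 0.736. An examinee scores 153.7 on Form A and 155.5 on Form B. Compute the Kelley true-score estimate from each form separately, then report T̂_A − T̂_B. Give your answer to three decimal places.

-2.189

T̂_A = 0.650(153.7) + 0.350(136.9) = 147.82000
T̂_B = 0.736(155.5) + 0.264(134.7) = 150.00880
T̂_A − T̂_B = -2.18880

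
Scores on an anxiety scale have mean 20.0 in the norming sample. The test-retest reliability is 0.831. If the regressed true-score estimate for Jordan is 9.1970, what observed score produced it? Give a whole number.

7

T̂ = ρX + (1 − ρ)μ  ⇒  X = (T̂ − (1 − ρ)μ) / ρ
X = (9.1970 − 0.169 × 20.0) / 0.831 = (9.1970 − 3.3800) / 0.831 = 5.8170 / 0.831 = 7.00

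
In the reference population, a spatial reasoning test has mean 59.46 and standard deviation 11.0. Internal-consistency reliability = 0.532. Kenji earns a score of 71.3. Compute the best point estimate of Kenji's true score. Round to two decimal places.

65.76

T̂ = ρX + (1 − ρ)μ
  = 0.532 × 71.3 + 0.468 × 59.46
  = 37.9316 + 27.82728
  = 65.759
  ≈ 65.76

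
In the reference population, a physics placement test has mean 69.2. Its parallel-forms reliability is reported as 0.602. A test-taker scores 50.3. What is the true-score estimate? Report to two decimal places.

Kelley's formula gives T̂ = 0.602·50.3 + 0.398·69.2 = 30.2806 + 27.5416 = 57.822.

57.82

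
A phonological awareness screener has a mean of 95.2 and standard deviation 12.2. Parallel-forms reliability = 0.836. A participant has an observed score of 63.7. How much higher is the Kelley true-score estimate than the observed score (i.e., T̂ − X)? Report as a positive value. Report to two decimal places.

5.17

T̂ = ρX + (1 − ρ)μ
  = 0.836 × 63.7 + 0.164 × 95.2
  = 53.2532 + 15.6128
  = 68.8660
  ≈ 68.866
T̂ − X = 68.866 − 63.7 = 5.166 → 5.17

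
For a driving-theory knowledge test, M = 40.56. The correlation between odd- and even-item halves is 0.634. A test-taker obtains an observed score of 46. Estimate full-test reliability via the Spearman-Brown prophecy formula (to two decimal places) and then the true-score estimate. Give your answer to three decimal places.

Spearman-Brown: ρ = 2r/(1 + r) = 2(0.634)/(1 + 0.634) = 1.2680/1.634 = 0.7760 → 0.78
T̂ = 0.78(46) + 0.22(40.56) = 35.88 + 8.9232 = 44.8032 → 44.803

44.803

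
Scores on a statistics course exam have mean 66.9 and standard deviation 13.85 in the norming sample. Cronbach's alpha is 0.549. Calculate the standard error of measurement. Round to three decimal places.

SEM = SD · √(1 − ρ) = 13.85 × √0.451 = 13.85 × 0.6716 = 9.3012

9.301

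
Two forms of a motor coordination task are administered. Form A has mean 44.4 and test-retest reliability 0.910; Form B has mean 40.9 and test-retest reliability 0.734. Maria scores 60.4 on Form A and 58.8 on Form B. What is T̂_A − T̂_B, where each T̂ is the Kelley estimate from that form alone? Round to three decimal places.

T̂_A = 0.910(60.4) + 0.090(44.4) = 58.96000
T̂_B = 0.734(58.8) + 0.266(40.9) = 54.03860
T̂_A − T̂_B = 4.92140

4.921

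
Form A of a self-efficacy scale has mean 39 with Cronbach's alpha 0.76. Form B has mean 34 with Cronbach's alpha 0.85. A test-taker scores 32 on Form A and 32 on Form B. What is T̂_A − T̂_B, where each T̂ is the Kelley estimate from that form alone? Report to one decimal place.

1.4

T̂_A = 0.76(32) + 0.24(39) = 33.680
T̂_B = 0.85(32) + 0.15(34) = 32.300
T̂_A − T̂_B = 1.380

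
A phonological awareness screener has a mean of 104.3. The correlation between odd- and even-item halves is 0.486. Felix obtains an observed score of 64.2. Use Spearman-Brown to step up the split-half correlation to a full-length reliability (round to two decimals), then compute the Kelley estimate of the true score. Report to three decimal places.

Spearman-Brown: ρ = 2r/(1 + r) = 2(0.486)/(1 + 0.486) = 0.9720/1.486 = 0.6541 → 0.65
T̂ = ρX + (1 − ρ)μ
  = 0.65 × 64.2 + 0.35 × 104.3
  = 41.730 + 36.505
  = 78.2350
  ≈ 78.235

78.235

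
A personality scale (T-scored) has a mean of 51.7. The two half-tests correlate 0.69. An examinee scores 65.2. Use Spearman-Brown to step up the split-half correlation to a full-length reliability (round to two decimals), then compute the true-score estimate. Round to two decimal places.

Spearman-Brown: ρ = 2r/(1 + r) = 2(0.69)/(1 + 0.69) = 1.380/1.69 = 0.8166 → 0.82
T̂ = ρX + (1 − ρ)μ
  = 0.82 × 65.2 + 0.18 × 51.7
  = 53.464 + 9.306
  = 62.770
  ≈ 62.77

62.77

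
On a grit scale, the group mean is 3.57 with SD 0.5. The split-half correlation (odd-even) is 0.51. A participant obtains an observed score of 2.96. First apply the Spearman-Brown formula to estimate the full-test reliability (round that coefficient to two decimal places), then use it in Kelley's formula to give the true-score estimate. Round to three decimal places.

Spearman-Brown: ρ = 2r/(1 + r) = 2(0.51)/(1 + 0.51) = 1.020/1.51 = 0.6755 → 0.68
T̂ = 0.68(2.96) + 0.32(3.57) = 2.0128 + 1.1424 = 3.1552 → 3.155

3.155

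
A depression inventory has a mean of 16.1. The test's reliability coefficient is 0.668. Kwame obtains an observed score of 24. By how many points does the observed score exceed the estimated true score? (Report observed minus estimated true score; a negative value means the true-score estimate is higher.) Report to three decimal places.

2.623

Kelley's formula gives T̂ = 0.668·24 + 0.332·16.1 = 16.032 + 5.3452 = 21.37720.
X − T̂ = 24 − 21.3772 = 2.6228 → 2.623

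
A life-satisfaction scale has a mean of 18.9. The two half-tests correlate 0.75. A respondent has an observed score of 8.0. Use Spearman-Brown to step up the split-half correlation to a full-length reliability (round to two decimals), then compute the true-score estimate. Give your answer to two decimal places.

Spearman-Brown: ρ = 2r/(1 + r) = 2(0.75)/(1 + 0.75) = 1.500/1.75 = 0.8571 → 0.86
T̂ = 0.86(8.0) + 0.14(18.9) = 6.880 + 2.646 = 9.526 → 9.53

9.53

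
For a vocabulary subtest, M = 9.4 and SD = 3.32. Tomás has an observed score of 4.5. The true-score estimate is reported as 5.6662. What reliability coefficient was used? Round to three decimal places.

0.762

T̂ = ρX + (1 − ρ)μ  ⇒  T̂ − μ = ρ(X − μ)
ρ = (T̂ − μ)/(X − μ) = (5.6662 − 9.4) / (4.5 − 9.4) = -3.7338 / -4.9 = 0.76200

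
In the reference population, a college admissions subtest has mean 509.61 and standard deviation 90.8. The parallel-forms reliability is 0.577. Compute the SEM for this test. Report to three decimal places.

59.055

SEM = SD · √(1 − ρ) = 90.8 × √0.423 = 90.8 × 0.6504 = 59.0549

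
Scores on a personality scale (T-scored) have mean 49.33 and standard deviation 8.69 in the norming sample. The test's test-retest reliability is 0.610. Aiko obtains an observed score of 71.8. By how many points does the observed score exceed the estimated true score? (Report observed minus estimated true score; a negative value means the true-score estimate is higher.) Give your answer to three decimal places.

8.763

Kelley's formula gives T̂ = 0.610·71.8 + 0.390·49.33 = 43.7980 + 19.23870 = 63.03670.
X − T̂ = 71.8 − 63.0367 = 8.7633 → 8.763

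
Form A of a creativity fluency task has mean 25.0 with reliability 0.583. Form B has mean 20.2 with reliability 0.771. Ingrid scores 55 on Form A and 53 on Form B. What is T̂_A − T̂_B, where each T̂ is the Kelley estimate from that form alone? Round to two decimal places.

T̂_A = 0.583(55) + 0.417(25.0) = 42.4900
T̂_B = 0.771(53) + 0.229(20.2) = 45.4888
T̂_A − T̂_B = -2.9988

-3.00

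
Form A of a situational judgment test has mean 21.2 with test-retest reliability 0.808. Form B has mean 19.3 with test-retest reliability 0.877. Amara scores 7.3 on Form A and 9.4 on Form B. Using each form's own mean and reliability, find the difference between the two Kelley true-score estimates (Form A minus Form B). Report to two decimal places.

T̂_A = 0.808(7.3) + 0.192(21.2) = 9.9688
T̂_B = 0.877(9.4) + 0.123(19.3) = 10.6177
T̂_A − T̂_B = -0.6489

-0.65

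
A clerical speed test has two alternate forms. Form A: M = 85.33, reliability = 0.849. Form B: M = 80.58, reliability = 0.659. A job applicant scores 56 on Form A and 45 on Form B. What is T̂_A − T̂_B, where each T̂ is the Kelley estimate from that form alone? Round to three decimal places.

3.296

T̂_A = 0.849(56) + 0.151(85.33) = 60.42883
T̂_B = 0.659(45) + 0.341(80.58) = 57.13278
T̂_A − T̂_B = 3.29605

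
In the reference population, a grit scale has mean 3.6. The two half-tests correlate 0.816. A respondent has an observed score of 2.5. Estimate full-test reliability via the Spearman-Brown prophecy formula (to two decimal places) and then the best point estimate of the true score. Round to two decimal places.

Spearman-Brown: ρ = 2r/(1 + r) = 2(0.816)/(1 + 0.816) = 1.6320/1.816 = 0.8987 → 0.90
T̂ = ρX + (1 − ρ)μ
  = 0.90 × 2.5 + 0.10 × 3.6
  = 2.250 + 0.360
  = 2.610
  ≈ 2.61

2.61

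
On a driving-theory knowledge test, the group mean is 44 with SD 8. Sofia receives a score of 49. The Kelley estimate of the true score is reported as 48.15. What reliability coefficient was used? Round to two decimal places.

0.83

T̂ = ρX + (1 − ρ)μ  ⇒  T̂ − μ = ρ(X − μ)
ρ = (T̂ − μ)/(X − μ) = (48.15 − 44) / (49 − 44) = 4.15 / 5.0 = 0.8300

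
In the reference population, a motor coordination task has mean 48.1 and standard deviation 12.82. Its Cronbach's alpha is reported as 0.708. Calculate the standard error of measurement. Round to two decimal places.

6.93

SEM = SD · √(1 − ρ) = 12.82 × √0.292 = 12.82 × 0.5404 = 6.928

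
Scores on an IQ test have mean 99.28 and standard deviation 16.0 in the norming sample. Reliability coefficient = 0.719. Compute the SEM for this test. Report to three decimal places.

8.482

SEM = SD · √(1 − ρ) = 16.0 × √0.281 = 16.0 × 0.5301 = 8.4815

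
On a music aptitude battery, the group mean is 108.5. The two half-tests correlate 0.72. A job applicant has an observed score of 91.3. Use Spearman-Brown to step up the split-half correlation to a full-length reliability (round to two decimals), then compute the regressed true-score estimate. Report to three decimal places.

94.052

Spearman-Brown: ρ = 2r/(1 + r) = 2(0.72)/(1 + 0.72) = 1.440/1.72 = 0.8372 → 0.84
Kelley's formula gives T̂ = 0.84·91.3 + 0.16·108.5 = 76.692 + 17.360 = 94.0520.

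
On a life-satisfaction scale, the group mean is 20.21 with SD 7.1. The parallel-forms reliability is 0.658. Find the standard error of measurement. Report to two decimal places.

SEM = SD · √(1 − ρ) = 7.1 × √0.342 = 7.1 × 0.5848 = 4.152

4.15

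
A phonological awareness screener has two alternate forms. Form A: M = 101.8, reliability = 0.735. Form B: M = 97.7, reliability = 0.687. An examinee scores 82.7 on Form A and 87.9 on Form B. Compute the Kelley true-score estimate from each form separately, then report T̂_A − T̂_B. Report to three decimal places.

T̂_A = 0.735(82.7) + 0.265(101.8) = 87.76150
T̂_B = 0.687(87.9) + 0.313(97.7) = 90.96740
T̂_A − T̂_B = -3.20590

-3.206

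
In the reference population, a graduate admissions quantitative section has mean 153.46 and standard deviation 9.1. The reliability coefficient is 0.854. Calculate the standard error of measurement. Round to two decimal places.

3.48

SEM = SD · √(1 − ρ) = 9.1 × √0.146 = 9.1 × 0.3821 = 3.477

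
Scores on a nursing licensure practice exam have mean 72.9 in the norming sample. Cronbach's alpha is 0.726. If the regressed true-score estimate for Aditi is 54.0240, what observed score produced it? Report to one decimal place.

46.9

T̂ = ρX + (1 − ρ)μ  ⇒  X = (T̂ − (1 − ρ)μ) / ρ
X = (54.0240 − 0.274 × 72.9) / 0.726 = (54.0240 − 19.9746) / 0.726 = 34.0494 / 0.726 = 46.900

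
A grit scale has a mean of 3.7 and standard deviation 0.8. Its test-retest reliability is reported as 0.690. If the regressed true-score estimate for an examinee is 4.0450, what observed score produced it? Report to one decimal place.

T̂ = ρX + (1 − ρ)μ  ⇒  X = (T̂ − (1 − ρ)μ) / ρ
X = (4.0450 − 0.310 × 3.7) / 0.690 = (4.0450 − 1.1470) / 0.690 = 2.8980 / 0.690 = 4.200

4.2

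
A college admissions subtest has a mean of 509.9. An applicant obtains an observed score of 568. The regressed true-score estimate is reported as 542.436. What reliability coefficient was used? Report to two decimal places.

T̂ = ρX + (1 − ρ)μ  ⇒  T̂ − μ = ρ(X − μ)
ρ = (T̂ − μ)/(X − μ) = (542.436 − 509.9) / (568 − 509.9) = 32.536 / 58.1 = 0.5600

0.56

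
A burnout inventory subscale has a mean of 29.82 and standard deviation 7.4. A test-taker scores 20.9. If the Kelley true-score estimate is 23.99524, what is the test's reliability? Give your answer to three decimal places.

T̂ = ρX + (1 − ρ)μ  ⇒  T̂ − μ = ρ(X − μ)
ρ = (T̂ − μ)/(X − μ) = (23.99524 − 29.82) / (20.9 − 29.82) = -5.82476 / -8.92 = 0.65300

0.653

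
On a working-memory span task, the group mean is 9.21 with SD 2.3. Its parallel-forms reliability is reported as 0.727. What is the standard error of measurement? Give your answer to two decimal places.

1.20

SEM = SD · √(1 − ρ) = 2.3 × √0.273 = 2.3 × 0.5225 = 1.202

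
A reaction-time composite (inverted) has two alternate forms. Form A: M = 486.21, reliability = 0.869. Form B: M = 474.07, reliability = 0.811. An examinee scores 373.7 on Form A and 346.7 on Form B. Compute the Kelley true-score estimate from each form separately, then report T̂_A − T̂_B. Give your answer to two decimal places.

T̂_A = 0.869(373.7) + 0.131(486.21) = 388.4388
T̂_B = 0.811(346.7) + 0.189(474.07) = 370.7729
T̂_A − T̂_B = 17.6659

17.67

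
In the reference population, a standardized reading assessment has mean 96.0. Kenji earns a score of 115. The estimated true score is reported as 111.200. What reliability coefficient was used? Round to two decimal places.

T̂ = ρX + (1 − ρ)μ  ⇒  T̂ − μ = ρ(X − μ)
ρ = (T̂ − μ)/(X − μ) = (111.200 − 96.0) / (115 − 96.0) = 15.200 / 19.0 = 0.8000

0.80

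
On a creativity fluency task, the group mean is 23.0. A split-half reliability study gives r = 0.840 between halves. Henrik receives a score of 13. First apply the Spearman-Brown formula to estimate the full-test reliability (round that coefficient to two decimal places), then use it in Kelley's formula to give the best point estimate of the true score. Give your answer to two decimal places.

Spearman-Brown: ρ = 2r/(1 + r) = 2(0.840)/(1 + 0.840) = 1.6800/1.840 = 0.9130 → 0.91
T̂ = 0.91(13) + 0.09(23.0) = 11.83 + 2.070 = 13.900 → 13.90

13.90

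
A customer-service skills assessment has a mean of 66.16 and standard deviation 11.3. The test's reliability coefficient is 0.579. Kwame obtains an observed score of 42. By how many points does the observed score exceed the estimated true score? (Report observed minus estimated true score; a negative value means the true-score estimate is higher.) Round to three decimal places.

-10.171

T̂ = ρX + (1 − ρ)μ
  = 0.579 × 42 + 0.421 × 66.16
  = 24.318 + 27.85336
  = 52.17136
  ≈ 52.1714
X − T̂ = 42 − 52.1714 = -10.1714 → -10.171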